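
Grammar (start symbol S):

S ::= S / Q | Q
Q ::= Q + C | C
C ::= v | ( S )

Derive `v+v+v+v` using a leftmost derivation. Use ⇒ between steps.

S ⇒ Q ⇒ Q+C ⇒ Q+C+C ⇒ Q+C+C+C ⇒ C+C+C+C ⇒ v+C+C+C ⇒ v+v+C+C ⇒ v+v+v+C ⇒ v+v+v+v

S ⇒ Q   [S ::= Q]
Q ⇒ Q+C   [Q ::= Q + C]
Q+C ⇒ Q+C+C   [Q ::= Q + C]
Q+C+C ⇒ Q+C+C+C   [Q ::= Q + C]
Q+C+C+C ⇒ C+C+C+C   [Q ::= C]
C+C+C+C ⇒ v+C+C+C   [C ::= v]
v+C+C+C ⇒ v+v+C+C   [C ::= v]
v+v+C+C ⇒ v+v+v+C   [C ::= v]
v+v+v+C ⇒ v+v+v+v   [C ::= v]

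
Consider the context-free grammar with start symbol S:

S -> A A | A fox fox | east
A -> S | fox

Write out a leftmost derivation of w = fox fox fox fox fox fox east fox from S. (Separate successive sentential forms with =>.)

S => A A => S A => A fox fox A => S fox fox A => A fox fox fox fox A => fox fox fox fox fox A => fox fox fox fox fox S => fox fox fox fox fox A A => fox fox fox fox fox S A => fox fox fox fox fox A A A => fox fox fox fox fox fox A A => fox fox fox fox fox fox S A => fox fox fox fox fox fox east A => fox fox fox fox fox fox east fox

S => A A   [S -> A A]
A A => S A   [A -> S]
S A => A fox fox A   [S -> A fox fox]
A fox fox A => S fox fox A   [A -> S]
S fox fox A => A fox fox fox fox A   [S -> A fox fox]
A fox fox fox fox A => fox fox fox fox fox A   [A -> fox]
fox fox fox fox fox A => fox fox fox fox fox S   [A -> S]
fox fox fox fox fox S => fox fox fox fox fox A A   [S -> A A]
fox fox fox fox fox A A => fox fox fox fox fox S A   [A -> S]
fox fox fox fox fox S A => fox fox fox fox fox A A A   [S -> A A]
fox fox fox fox fox A A A => fox fox fox fox fox fox A A   [A -> fox]
fox fox fox fox fox fox A A => fox fox fox fox fox fox S A   [A -> S]
fox fox fox fox fox fox S A => fox fox fox fox fox fox east A   [S -> east]
fox fox fox fox fox fox east A => fox fox fox fox fox fox east fox   [A -> fox]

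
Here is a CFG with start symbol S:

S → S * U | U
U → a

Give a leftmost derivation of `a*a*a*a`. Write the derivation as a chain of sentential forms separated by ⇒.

S ⇒ S*U ⇒ S*U*U ⇒ S*U*U*U ⇒ U*U*U*U ⇒ a*U*U*U ⇒ a*a*U*U ⇒ a*a*a*U ⇒ a*a*a*a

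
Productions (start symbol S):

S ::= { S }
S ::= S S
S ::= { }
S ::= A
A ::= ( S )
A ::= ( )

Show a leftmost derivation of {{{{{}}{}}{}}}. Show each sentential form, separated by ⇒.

S ⇒ {S}   [S ::= { S }]
{S} ⇒ {{S}}   [S ::= { S }]
{{S}} ⇒ {{SS}}   [S ::= S S]
{{SS}} ⇒ {{{S}S}}   [S ::= { S }]
{{{S}S}} ⇒ {{{SS}S}}   [S ::= S S]
{{{SS}S}} ⇒ {{{{S}S}S}}   [S ::= { S }]
{{{{S}S}S}} ⇒ {{{{{}}S}S}}   [S ::= { }]
{{{{{}}S}S}} ⇒ {{{{{}}{}}S}}   [S ::= { }]
{{{{{}}{}}S}} ⇒ {{{{{}}{}}{}}}   [S ::= { }]

S⇒{S}⇒{{S}}⇒{{SS}}⇒{{{S}S}}⇒{{{SS}S}}⇒{{{{S}S}S}}⇒{{{{{}}S}S}}⇒{{{{{}}{}}S}}⇒{{{{{}}{}}{}}}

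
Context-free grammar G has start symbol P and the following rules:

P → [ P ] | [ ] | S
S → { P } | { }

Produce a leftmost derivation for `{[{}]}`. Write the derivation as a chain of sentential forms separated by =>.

P => S   [P → S]
S => {P}   [S → { P }]
{P} => {[P]}   [P → [ P ]]
{[P]} => {[S]}   [P → S]
{[S]} => {[{}]}   [S → { }]

P => S => {P} => {[P]} => {[S]} => {[{}]}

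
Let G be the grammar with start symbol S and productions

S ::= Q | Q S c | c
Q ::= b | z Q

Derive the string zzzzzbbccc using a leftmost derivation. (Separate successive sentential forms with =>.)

S => QSc => zQSc => zzQSc => zzzQSc => zzzzQSc => zzzzzQSc => zzzzzbSc => zzzzzbQScc => zzzzzbbScc => zzzzzbbccc

S => QSc   [S ::= Q S c]
QSc => zQSc   [Q ::= z Q]
zQSc => zzQSc   [Q ::= z Q]
zzQSc => zzzQSc   [Q ::= z Q]
zzzQSc => zzzzQSc   [Q ::= z Q]
zzzzQSc => zzzzzQSc   [Q ::= z Q]
zzzzzQSc => zzzzzbSc   [Q ::= b]
zzzzzbSc => zzzzzbQScc   [S ::= Q S c]
zzzzzbQScc => zzzzzbbScc   [Q ::= b]
zzzzzbbScc => zzzzzbbccc   [S ::= c]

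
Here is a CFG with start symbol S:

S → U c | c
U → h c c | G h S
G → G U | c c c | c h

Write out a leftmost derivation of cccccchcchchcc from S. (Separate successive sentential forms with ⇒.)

S⇒Uc⇒GhSc⇒GUhSc⇒cccUhSc⇒cccGhShSc⇒cccGUhShSc⇒ccccccUhShSc⇒cccccchcchShSc⇒cccccchcchchSc⇒cccccchcchchcc

S ⇒ Uc   [S → U c]
Uc ⇒ GhSc   [U → G h S]
GhSc ⇒ GUhSc   [G → G U]
GUhSc ⇒ cccUhSc   [G → c c c]
cccUhSc ⇒ cccGhShSc   [U → G h S]
cccGhShSc ⇒ cccGUhShSc   [G → G U]
cccGUhShSc ⇒ ccccccUhShSc   [G → c c c]
ccccccUhShSc ⇒ cccccchcchShSc   [U → h c c]
cccccchcchShSc ⇒ cccccchcchchSc   [S → c]
cccccchcchchSc ⇒ cccccchcchchcc   [S → c]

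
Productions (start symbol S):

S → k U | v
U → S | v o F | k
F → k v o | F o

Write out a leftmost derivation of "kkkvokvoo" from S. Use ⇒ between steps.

S ⇒ kU ⇒ kS ⇒ kkU ⇒ kkS ⇒ kkkU ⇒ kkkvoF ⇒ kkkvoFo ⇒ kkkvokvoo

S ⇒ kU   [S → k U]
kU ⇒ kS   [U → S]
kS ⇒ kkU   [S → k U]
kkU ⇒ kkS   [U → S]
kkS ⇒ kkkU   [S → k U]
kkkU ⇒ kkkvoF   [U → v o F]
kkkvoF ⇒ kkkvoFo   [F → F o]
kkkvoFo ⇒ kkkvokvoo   [F → k v o]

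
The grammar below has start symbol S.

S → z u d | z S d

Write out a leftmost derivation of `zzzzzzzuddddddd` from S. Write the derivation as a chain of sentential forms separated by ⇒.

S ⇒ zSd   [S → z S d]
zSd ⇒ zzSdd   [S → z S d]
zzSdd ⇒ zzzSddd   [S → z S d]
zzzSddd ⇒ zzzzSdddd   [S → z S d]
zzzzSdddd ⇒ zzzzzSddddd   [S → z S d]
zzzzzSddddd ⇒ zzzzzzSdddddd   [S → z S d]
zzzzzzSdddddd ⇒ zzzzzzzuddddddd   [S → z u d]

S ⇒ zSd ⇒ zzSdd ⇒ zzzSddd ⇒ zzzzSdddd ⇒ zzzzzSddddd ⇒ zzzzzzSdddddd ⇒ zzzzzzzuddddddd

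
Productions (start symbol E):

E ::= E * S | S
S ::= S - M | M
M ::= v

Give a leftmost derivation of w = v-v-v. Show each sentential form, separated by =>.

E=>S=>S-M=>S-M-M=>M-M-M=>v-M-M=>v-v-M=>v-v-v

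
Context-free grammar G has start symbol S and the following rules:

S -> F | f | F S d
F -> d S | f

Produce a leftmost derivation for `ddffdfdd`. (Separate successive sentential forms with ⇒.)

S ⇒ F   [S -> F]
F ⇒ dS   [F -> d S]
dS ⇒ dFSd   [S -> F S d]
dFSd ⇒ ddSSd   [F -> d S]
ddSSd ⇒ ddfSd   [S -> f]
ddfSd ⇒ ddfFSdd   [S -> F S d]
ddfFSdd ⇒ ddffSdd   [F -> f]
ddffSdd ⇒ ddffFdd   [S -> F]
ddffFdd ⇒ ddffdSdd   [F -> d S]
ddffdSdd ⇒ ddffdfdd   [S -> f]

S ⇒ F ⇒ dS ⇒ dFSd ⇒ ddSSd ⇒ ddfSd ⇒ ddfFSdd ⇒ ddffSdd ⇒ ddffFdd ⇒ ddffdSdd ⇒ ddffdfdd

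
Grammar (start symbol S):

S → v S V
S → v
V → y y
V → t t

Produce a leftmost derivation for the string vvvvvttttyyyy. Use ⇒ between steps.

S ⇒ vSV ⇒ vvSVV ⇒ vvvSVVV ⇒ vvvvSVVVV ⇒ vvvvvVVVV ⇒ vvvvvttVVV ⇒ vvvvvttttVV ⇒ vvvvvttttyyV ⇒ vvvvvttttyyyy

S ⇒ vSV   [S → v S V]
vSV ⇒ vvSVV   [S → v S V]
vvSVV ⇒ vvvSVVV   [S → v S V]
vvvSVVV ⇒ vvvvSVVVV   [S → v S V]
vvvvSVVVV ⇒ vvvvvVVVV   [S → v]
vvvvvVVVV ⇒ vvvvvttVVV   [V → t t]
vvvvvttVVV ⇒ vvvvvttttVV   [V → t t]
vvvvvttttVV ⇒ vvvvvttttyyV   [V → y y]
vvvvvttttyyV ⇒ vvvvvttttyyyy   [V → y y]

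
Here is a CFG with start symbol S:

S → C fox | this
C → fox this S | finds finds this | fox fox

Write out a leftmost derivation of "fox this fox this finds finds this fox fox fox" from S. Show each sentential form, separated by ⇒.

S ⇒ C fox ⇒ fox this S fox ⇒ fox this C fox fox ⇒ fox this fox this S fox fox ⇒ fox this fox this C fox fox fox ⇒ fox this fox this finds finds this fox fox fox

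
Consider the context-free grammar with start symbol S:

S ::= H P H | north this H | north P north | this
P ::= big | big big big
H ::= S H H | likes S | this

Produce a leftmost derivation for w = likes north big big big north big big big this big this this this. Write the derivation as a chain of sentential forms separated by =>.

S => H P H => likes S P H => likes north P north P H => likes north big big big north P H => likes north big big big north big big big H => likes north big big big north big big big S H H => likes north big big big north big big big H P H H H => likes north big big big north big big big this P H H H => likes north big big big north big big big this big H H H => likes north big big big north big big big this big this H H => likes north big big big north big big big this big this this H => likes north big big big north big big big this big this this this

S => H P H   [S ::= H P H]
H P H => likes S P H   [H ::= likes S]
likes S P H => likes north P north P H   [S ::= north P north]
likes north P north P H => likes north big big big north P H   [P ::= big big big]
likes north big big big north P H => likes north big big big north big big big H   [P ::= big big big]
likes north big big big north big big big H => likes north big big big north big big big S H H   [H ::= S H H]
likes north big big big north big big big S H H => likes north big big big north big big big H P H H H   [S ::= H P H]
likes north big big big north big big big H P H H H => likes north big big big north big big big this P H H H   [H ::= this]
likes north big big big north big big big this P H H H => likes north big big big north big big big this big H H H   [P ::= big]
likes north big big big north big big big this big H H H => likes north big big big north big big big this big this H H   [H ::= this]
likes north big big big north big big big this big this H H => likes north big big big north big big big this big this this H   [H ::= this]
likes north big big big north big big big this big this this H => likes north big big big north big big big this big this this this   [H ::= this]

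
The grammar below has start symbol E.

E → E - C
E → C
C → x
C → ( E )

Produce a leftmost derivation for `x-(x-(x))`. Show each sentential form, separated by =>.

E=>E-C=>C-C=>x-C=>x-(E)=>x-(E-C)=>x-(C-C)=>x-(x-C)=>x-(x-(E))=>x-(x-(C))=>x-(x-(x))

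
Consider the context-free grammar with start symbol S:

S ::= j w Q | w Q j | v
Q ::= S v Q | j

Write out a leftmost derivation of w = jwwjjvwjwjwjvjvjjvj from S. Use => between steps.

S=>jwQ=>jwSvQ=>jwwQjvQ=>jwwjjvQ=>jwwjjvSvQ=>jwwjjvwQjvQ=>jwwjjvwSvQjvQ=>jwwjjvwjwQvQjvQ=>jwwjjvwjwSvQvQjvQ=>jwwjjvwjwjwQvQvQjvQ=>jwwjjvwjwjwjvQvQjvQ=>jwwjjvwjwjwjvjvQjvQ=>jwwjjvwjwjwjvjvjjvQ=>jwwjjvwjwjwjvjvjjvj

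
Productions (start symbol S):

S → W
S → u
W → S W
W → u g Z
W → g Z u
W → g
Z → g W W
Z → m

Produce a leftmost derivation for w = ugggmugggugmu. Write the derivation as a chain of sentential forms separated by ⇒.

S ⇒ W ⇒ ugZ ⇒ uggWW ⇒ ugggZuW ⇒ ugggmuW ⇒ ugggmugZu ⇒ ugggmuggWWu ⇒ ugggmugggWu ⇒ ugggmugggugZu ⇒ ugggmugggugmu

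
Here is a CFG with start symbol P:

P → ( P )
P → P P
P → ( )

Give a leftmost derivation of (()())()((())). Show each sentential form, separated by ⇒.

P ⇒ PP ⇒ PPP ⇒ (P)PP ⇒ (PP)PP ⇒ (()P)PP ⇒ (()())PP ⇒ (()())()P ⇒ (()())()(P) ⇒ (()())()((P)) ⇒ (()())()((()))

P ⇒ PP   [P → P P]
PP ⇒ PPP   [P → P P]
PPP ⇒ (P)PP   [P → ( P )]
(P)PP ⇒ (PP)PP   [P → P P]
(PP)PP ⇒ (()P)PP   [P → ( )]
(()P)PP ⇒ (()())PP   [P → ( )]
(()())PP ⇒ (()())()P   [P → ( )]
(()())()P ⇒ (()())()(P)   [P → ( P )]
(()())()(P) ⇒ (()())()((P))   [P → ( P )]
(()())()((P)) ⇒ (()())()((()))   [P → ( )]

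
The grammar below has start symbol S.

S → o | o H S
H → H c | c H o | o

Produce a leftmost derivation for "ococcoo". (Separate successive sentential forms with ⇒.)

S⇒oHS⇒ocHoS⇒ocHcoS⇒ocHccoS⇒ococcoS⇒ococcoo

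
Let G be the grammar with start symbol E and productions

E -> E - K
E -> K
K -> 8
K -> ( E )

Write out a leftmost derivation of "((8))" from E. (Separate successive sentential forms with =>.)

E=>K=>(E)=>(K)=>((E))=>((K))=>((8))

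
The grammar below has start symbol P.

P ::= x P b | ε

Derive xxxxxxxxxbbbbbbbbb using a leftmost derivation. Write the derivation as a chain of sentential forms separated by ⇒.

P⇒xPb⇒xxPbb⇒xxxPbbb⇒xxxxPbbbb⇒xxxxxPbbbbb⇒xxxxxxPbbbbbb⇒xxxxxxxPbbbbbbb⇒xxxxxxxxPbbbbbbbb⇒xxxxxxxxxPbbbbbbbbb⇒xxxxxxxxxbbbbbbbbb

P ⇒ xPb   [P ::= x P b]
xPb ⇒ xxPbb   [P ::= x P b]
xxPbb ⇒ xxxPbbb   [P ::= x P b]
xxxPbbb ⇒ xxxxPbbbb   [P ::= x P b]
xxxxPbbbb ⇒ xxxxxPbbbbb   [P ::= x P b]
xxxxxPbbbbb ⇒ xxxxxxPbbbbbb   [P ::= x P b]
xxxxxxPbbbbbb ⇒ xxxxxxxPbbbbbbb   [P ::= x P b]
xxxxxxxPbbbbbbb ⇒ xxxxxxxxPbbbbbbbb   [P ::= x P b]
xxxxxxxxPbbbbbbbb ⇒ xxxxxxxxxPbbbbbbbbb   [P ::= x P b]
xxxxxxxxxPbbbbbbbbb ⇒ xxxxxxxxxbbbbbbbbb   [P ::= ε]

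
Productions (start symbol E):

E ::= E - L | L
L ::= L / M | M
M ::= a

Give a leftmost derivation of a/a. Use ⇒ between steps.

E ⇒ L ⇒ L/M ⇒ M/M ⇒ a/M ⇒ a/a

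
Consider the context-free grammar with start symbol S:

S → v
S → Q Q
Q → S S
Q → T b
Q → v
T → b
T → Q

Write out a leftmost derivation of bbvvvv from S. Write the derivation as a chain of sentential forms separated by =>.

S => QQ   [S → Q Q]
QQ => TbQ   [Q → T b]
TbQ => bbQ   [T → b]
bbQ => bbSS   [Q → S S]
bbSS => bbQQS   [S → Q Q]
bbQQS => bbSSQS   [Q → S S]
bbSSQS => bbvSQS   [S → v]
bbvSQS => bbvvQS   [S → v]
bbvvQS => bbvvvS   [Q → v]
bbvvvS => bbvvvv   [S → v]

S => QQ => TbQ => bbQ => bbSS => bbQQS => bbSSQS => bbvSQS => bbvvQS => bbvvvS => bbvvvv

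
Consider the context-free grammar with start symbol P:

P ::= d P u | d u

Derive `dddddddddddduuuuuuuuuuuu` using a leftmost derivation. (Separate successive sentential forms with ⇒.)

P ⇒ dPu ⇒ ddPuu ⇒ dddPuuu ⇒ ddddPuuuu ⇒ dddddPuuuuu ⇒ ddddddPuuuuuu ⇒ dddddddPuuuuuuu ⇒ ddddddddPuuuuuuuu ⇒ dddddddddPuuuuuuuuu ⇒ ddddddddddPuuuuuuuuuu ⇒ dddddddddddPuuuuuuuuuuu ⇒ dddddddddddduuuuuuuuuuuu

P ⇒ dPu   [P ::= d P u]
dPu ⇒ ddPuu   [P ::= d P u]
ddPuu ⇒ dddPuuu   [P ::= d P u]
dddPuuu ⇒ ddddPuuuu   [P ::= d P u]
ddddPuuuu ⇒ dddddPuuuuu   [P ::= d P u]
dddddPuuuuu ⇒ ddddddPuuuuuu   [P ::= d P u]
ddddddPuuuuuu ⇒ dddddddPuuuuuuu   [P ::= d P u]
dddddddPuuuuuuu ⇒ ddddddddPuuuuuuuu   [P ::= d P u]
ddddddddPuuuuuuuu ⇒ dddddddddPuuuuuuuuu   [P ::= d P u]
dddddddddPuuuuuuuuu ⇒ ddddddddddPuuuuuuuuuu   [P ::= d P u]
ddddddddddPuuuuuuuuuu ⇒ dddddddddddPuuuuuuuuuuu   [P ::= d P u]
dddddddddddPuuuuuuuuuuu ⇒ dddddddddddduuuuuuuuuuuu   [P ::= d u]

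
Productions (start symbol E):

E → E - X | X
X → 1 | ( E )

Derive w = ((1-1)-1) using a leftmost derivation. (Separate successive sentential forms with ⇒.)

E ⇒ X ⇒ (E) ⇒ (E-X) ⇒ (X-X) ⇒ ((E)-X) ⇒ ((E-X)-X) ⇒ ((X-X)-X) ⇒ ((1-X)-X) ⇒ ((1-1)-X) ⇒ ((1-1)-1)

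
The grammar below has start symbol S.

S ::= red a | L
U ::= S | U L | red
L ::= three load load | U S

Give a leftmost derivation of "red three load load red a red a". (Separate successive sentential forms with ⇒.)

S ⇒ L ⇒ U S ⇒ S S ⇒ L S ⇒ U S S ⇒ U L S S ⇒ red L S S ⇒ red three load load S S ⇒ red three load load red a S ⇒ red three load load red a red a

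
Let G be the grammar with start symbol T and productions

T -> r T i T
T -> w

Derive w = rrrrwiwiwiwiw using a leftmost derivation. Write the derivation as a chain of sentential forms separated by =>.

T => rTiT   [T -> r T i T]
rTiT => rrTiTiT   [T -> r T i T]
rrTiTiT => rrrTiTiTiT   [T -> r T i T]
rrrTiTiTiT => rrrrTiTiTiTiT   [T -> r T i T]
rrrrTiTiTiTiT => rrrrwiTiTiTiT   [T -> w]
rrrrwiTiTiTiT => rrrrwiwiTiTiT   [T -> w]
rrrrwiwiTiTiT => rrrrwiwiwiTiT   [T -> w]
rrrrwiwiwiTiT => rrrrwiwiwiwiT   [T -> w]
rrrrwiwiwiwiT => rrrrwiwiwiwiw   [T -> w]

T => rTiT => rrTiTiT => rrrTiTiTiT => rrrrTiTiTiTiT => rrrrwiTiTiTiT => rrrrwiwiTiTiT => rrrrwiwiwiTiT => rrrrwiwiwiwiT => rrrrwiwiwiwiw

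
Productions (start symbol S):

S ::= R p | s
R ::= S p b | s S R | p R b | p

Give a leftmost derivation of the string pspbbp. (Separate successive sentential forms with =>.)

S=>Rp=>pRbp=>pSpbbp=>pspbbp

S => Rp   [S ::= R p]
Rp => pRbp   [R ::= p R b]
pRbp => pSpbbp   [R ::= S p b]
pSpbbp => pspbbp   [S ::= s]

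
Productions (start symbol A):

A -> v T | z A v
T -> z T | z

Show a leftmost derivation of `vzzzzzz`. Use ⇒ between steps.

A ⇒ vT ⇒ vzT ⇒ vzzT ⇒ vzzzT ⇒ vzzzzT ⇒ vzzzzzT ⇒ vzzzzzz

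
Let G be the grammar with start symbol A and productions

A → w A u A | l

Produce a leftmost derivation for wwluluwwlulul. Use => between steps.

A => wAuA => wwAuAuA => wwluAuA => wwluluA => wwluluwAuA => wwluluwwAuAuA => wwluluwwluAuA => wwluluwwluluA => wwluluwwlulul

A => wAuA   [A → w A u A]
wAuA => wwAuAuA   [A → w A u A]
wwAuAuA => wwluAuA   [A → l]
wwluAuA => wwluluA   [A → l]
wwluluA => wwluluwAuA   [A → w A u A]
wwluluwAuA => wwluluwwAuAuA   [A → w A u A]
wwluluwwAuAuA => wwluluwwluAuA   [A → l]
wwluluwwluAuA => wwluluwwluluA   [A → l]
wwluluwwluluA => wwluluwwlulul   [A → l]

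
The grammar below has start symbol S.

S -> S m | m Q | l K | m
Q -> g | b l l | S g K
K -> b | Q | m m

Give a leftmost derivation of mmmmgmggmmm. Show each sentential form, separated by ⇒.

S⇒Sm⇒mQm⇒mSgKm⇒mSmgKm⇒mSmmgKm⇒mmmmgKm⇒mmmmgQm⇒mmmmgSgKm⇒mmmmgmQgKm⇒mmmmgmggKm⇒mmmmgmggmmm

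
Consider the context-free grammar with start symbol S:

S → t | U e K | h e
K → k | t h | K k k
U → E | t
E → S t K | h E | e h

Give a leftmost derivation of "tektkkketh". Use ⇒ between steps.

S⇒UeK⇒EeK⇒StKeK⇒UeKtKeK⇒teKtKeK⇒tektKeK⇒tektKkkeK⇒tektkkkeK⇒tektkkketh

S ⇒ UeK   [S → U e K]
UeK ⇒ EeK   [U → E]
EeK ⇒ StKeK   [E → S t K]
StKeK ⇒ UeKtKeK   [S → U e K]
UeKtKeK ⇒ teKtKeK   [U → t]
teKtKeK ⇒ tektKeK   [K → k]
tektKeK ⇒ tektKkkeK   [K → K k k]
tektKkkeK ⇒ tektkkkeK   [K → k]
tektkkkeK ⇒ tektkkketh   [K → t h]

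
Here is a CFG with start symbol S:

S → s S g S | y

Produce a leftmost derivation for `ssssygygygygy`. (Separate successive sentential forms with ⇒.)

S ⇒ sSgS ⇒ ssSgSgS ⇒ sssSgSgSgS ⇒ ssssSgSgSgSgS ⇒ ssssygSgSgSgS ⇒ ssssygygSgSgS ⇒ ssssygygygSgS ⇒ ssssygygygygS ⇒ ssssygygygygy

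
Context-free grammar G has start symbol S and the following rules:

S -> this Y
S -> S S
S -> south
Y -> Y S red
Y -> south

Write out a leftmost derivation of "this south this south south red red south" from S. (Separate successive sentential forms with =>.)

S => S S => this Y S => this Y S red S => this south S red S => this south this Y red S => this south this Y S red red S => this south this south S red red S => this south this south south red red S => this south this south south red red south

S => S S   [S -> S S]
S S => this Y S   [S -> this Y]
this Y S => this Y S red S   [Y -> Y S red]
this Y S red S => this south S red S   [Y -> south]
this south S red S => this south this Y red S   [S -> this Y]
this south this Y red S => this south this Y S red red S   [Y -> Y S red]
this south this Y S red red S => this south this south S red red S   [Y -> south]
this south this south S red red S => this south this south south red red S   [S -> south]
this south this south south red red S => this south this south south red red south   [S -> south]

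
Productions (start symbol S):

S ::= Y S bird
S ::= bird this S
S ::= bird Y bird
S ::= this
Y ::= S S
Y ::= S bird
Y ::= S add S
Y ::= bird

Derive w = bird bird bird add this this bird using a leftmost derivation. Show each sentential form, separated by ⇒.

S ⇒ Y S bird ⇒ S add S S bird ⇒ bird Y bird add S S bird ⇒ bird bird bird add S S bird ⇒ bird bird bird add this S bird ⇒ bird bird bird add this this bird

S ⇒ Y S bird   [S ::= Y S bird]
Y S bird ⇒ S add S S bird   [Y ::= S add S]
S add S S bird ⇒ bird Y bird add S S bird   [S ::= bird Y bird]
bird Y bird add S S bird ⇒ bird bird bird add S S bird   [Y ::= bird]
bird bird bird add S S bird ⇒ bird bird bird add this S bird   [S ::= this]
bird bird bird add this S bird ⇒ bird bird bird add this this bird   [S ::= this]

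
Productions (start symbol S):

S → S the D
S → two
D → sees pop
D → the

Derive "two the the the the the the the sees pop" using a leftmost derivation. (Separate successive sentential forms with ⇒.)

S ⇒ S the D   [S → S the D]
S the D ⇒ S the D the D   [S → S the D]
S the D the D ⇒ S the D the D the D   [S → S the D]
S the D the D the D ⇒ S the D the D the D the D   [S → S the D]
S the D the D the D the D ⇒ two the D the D the D the D   [S → two]
two the D the D the D the D ⇒ two the the the D the D the D   [D → the]
two the the the D the D the D ⇒ two the the the the the D the D   [D → the]
two the the the the the D the D ⇒ two the the the the the the the D   [D → the]
two the the the the the the the D ⇒ two the the the the the the the sees pop   [D → sees pop]

S ⇒ S the D ⇒ S the D the D ⇒ S the D the D the D ⇒ S the D the D the D the D ⇒ two the D the D the D the D ⇒ two the the the D the D the D ⇒ two the the the the the D the D ⇒ two the the the the the the the D ⇒ two the the the the the the the sees pop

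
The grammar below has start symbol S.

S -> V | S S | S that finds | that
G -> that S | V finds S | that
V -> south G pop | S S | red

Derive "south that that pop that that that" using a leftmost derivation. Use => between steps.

S => S S   [S -> S S]
S S => S S S   [S -> S S]
S S S => S S S S   [S -> S S]
S S S S => V S S S   [S -> V]
V S S S => south G pop S S S   [V -> south G pop]
south G pop S S S => south that S pop S S S   [G -> that S]
south that S pop S S S => south that that pop S S S   [S -> that]
south that that pop S S S => south that that pop that S S   [S -> that]
south that that pop that S S => south that that pop that that S   [S -> that]
south that that pop that that S => south that that pop that that that   [S -> that]

S => S S => S S S => S S S S => V S S S => south G pop S S S => south that S pop S S S => south that that pop S S S => south that that pop that S S => south that that pop that that S => south that that pop that that that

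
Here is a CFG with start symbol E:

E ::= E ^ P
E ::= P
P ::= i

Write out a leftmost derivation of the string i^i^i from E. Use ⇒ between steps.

E ⇒ E^P   [E ::= E ^ P]
E^P ⇒ E^P^P   [E ::= E ^ P]
E^P^P ⇒ P^P^P   [E ::= P]
P^P^P ⇒ i^P^P   [P ::= i]
i^P^P ⇒ i^i^P   [P ::= i]
i^i^P ⇒ i^i^i   [P ::= i]

E ⇒ E^P ⇒ E^P^P ⇒ P^P^P ⇒ i^P^P ⇒ i^i^P ⇒ i^i^i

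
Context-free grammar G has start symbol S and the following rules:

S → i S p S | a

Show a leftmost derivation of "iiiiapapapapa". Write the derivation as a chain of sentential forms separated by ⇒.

S ⇒ iSpS ⇒ iiSpSpS ⇒ iiiSpSpSpS ⇒ iiiiSpSpSpSpS ⇒ iiiiapSpSpSpS ⇒ iiiiapapSpSpS ⇒ iiiiapapapSpS ⇒ iiiiapapapapS ⇒ iiiiapapapapa

S ⇒ iSpS   [S → i S p S]
iSpS ⇒ iiSpSpS   [S → i S p S]
iiSpSpS ⇒ iiiSpSpSpS   [S → i S p S]
iiiSpSpSpS ⇒ iiiiSpSpSpSpS   [S → i S p S]
iiiiSpSpSpSpS ⇒ iiiiapSpSpSpS   [S → a]
iiiiapSpSpSpS ⇒ iiiiapapSpSpS   [S → a]
iiiiapapSpSpS ⇒ iiiiapapapSpS   [S → a]
iiiiapapapSpS ⇒ iiiiapapapapS   [S → a]
iiiiapapapapS ⇒ iiiiapapapapa   [S → a]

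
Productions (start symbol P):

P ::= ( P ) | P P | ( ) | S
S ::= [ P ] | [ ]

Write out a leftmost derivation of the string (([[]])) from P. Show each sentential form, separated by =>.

P => (P) => ((P)) => ((S)) => (([P])) => (([S])) => (([[]]))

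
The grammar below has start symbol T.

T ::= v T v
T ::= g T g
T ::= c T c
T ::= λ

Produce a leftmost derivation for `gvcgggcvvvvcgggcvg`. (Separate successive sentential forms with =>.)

T => gTg   [T ::= g T g]
gTg => gvTvg   [T ::= v T v]
gvTvg => gvcTcvg   [T ::= c T c]
gvcTcvg => gvcgTgcvg   [T ::= g T g]
gvcgTgcvg => gvcggTggcvg   [T ::= g T g]
gvcggTggcvg => gvcgggTgggcvg   [T ::= g T g]
gvcgggTgggcvg => gvcgggcTcgggcvg   [T ::= c T c]
gvcgggcTcgggcvg => gvcgggcvTvcgggcvg   [T ::= v T v]
gvcgggcvTvcgggcvg => gvcgggcvvTvvcgggcvg   [T ::= v T v]
gvcgggcvvTvvcgggcvg => gvcgggcvvvvcgggcvg   [T ::= λ]

T => gTg => gvTvg => gvcTcvg => gvcgTgcvg => gvcggTggcvg => gvcgggTgggcvg => gvcgggcTcgggcvg => gvcgggcvTvcgggcvg => gvcgggcvvTvvcgggcvg => gvcgggcvvvvcgggcvg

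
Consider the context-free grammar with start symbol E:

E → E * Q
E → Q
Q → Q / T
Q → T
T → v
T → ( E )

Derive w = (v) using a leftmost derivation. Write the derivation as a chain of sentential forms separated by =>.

E => Q   [E → Q]
Q => T   [Q → T]
T => (E)   [T → ( E )]
(E) => (Q)   [E → Q]
(Q) => (T)   [Q → T]
(T) => (v)   [T → v]

E=>Q=>T=>(E)=>(Q)=>(T)=>(v)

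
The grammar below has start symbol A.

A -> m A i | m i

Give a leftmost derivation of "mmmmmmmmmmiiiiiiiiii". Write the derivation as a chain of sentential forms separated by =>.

A => mAi => mmAii => mmmAiii => mmmmAiiii => mmmmmAiiiii => mmmmmmAiiiiii => mmmmmmmAiiiiiii => mmmmmmmmAiiiiiiii => mmmmmmmmmAiiiiiiiii => mmmmmmmmmmiiiiiiiiii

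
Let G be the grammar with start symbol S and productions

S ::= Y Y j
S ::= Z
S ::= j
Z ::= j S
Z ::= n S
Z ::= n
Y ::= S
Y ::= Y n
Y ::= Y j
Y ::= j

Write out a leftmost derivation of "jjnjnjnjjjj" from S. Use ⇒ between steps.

S ⇒ YYj ⇒ YjYj ⇒ YjjYj ⇒ YnjjYj ⇒ SnjjYj ⇒ YYjnjjYj ⇒ YnYjnjjYj ⇒ SnYjnjjYj ⇒ ZnYjnjjYj ⇒ jSnYjnjjYj ⇒ jjnYjnjjYj ⇒ jjnYnjnjjYj ⇒ jjnjnjnjjYj ⇒ jjnjnjnjjjj

S ⇒ YYj   [S ::= Y Y j]
YYj ⇒ YjYj   [Y ::= Y j]
YjYj ⇒ YjjYj   [Y ::= Y j]
YjjYj ⇒ YnjjYj   [Y ::= Y n]
YnjjYj ⇒ SnjjYj   [Y ::= S]
SnjjYj ⇒ YYjnjjYj   [S ::= Y Y j]
YYjnjjYj ⇒ YnYjnjjYj   [Y ::= Y n]
YnYjnjjYj ⇒ SnYjnjjYj   [Y ::= S]
SnYjnjjYj ⇒ ZnYjnjjYj   [S ::= Z]
ZnYjnjjYj ⇒ jSnYjnjjYj   [Z ::= j S]
jSnYjnjjYj ⇒ jjnYjnjjYj   [S ::= j]
jjnYjnjjYj ⇒ jjnYnjnjjYj   [Y ::= Y n]
jjnYnjnjjYj ⇒ jjnjnjnjjYj   [Y ::= j]
jjnjnjnjjYj ⇒ jjnjnjnjjjj   [Y ::= j]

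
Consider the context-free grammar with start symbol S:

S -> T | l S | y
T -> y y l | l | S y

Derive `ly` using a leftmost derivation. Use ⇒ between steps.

S ⇒ T   [S -> T]
T ⇒ Sy   [T -> S y]
Sy ⇒ Ty   [S -> T]
Ty ⇒ ly   [T -> l]

S ⇒ T ⇒ Sy ⇒ Ty ⇒ ly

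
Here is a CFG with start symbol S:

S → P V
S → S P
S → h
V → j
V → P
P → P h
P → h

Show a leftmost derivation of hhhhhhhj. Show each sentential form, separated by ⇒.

S ⇒ PV ⇒ PhV ⇒ PhhV ⇒ PhhhV ⇒ PhhhhV ⇒ PhhhhhV ⇒ PhhhhhhV ⇒ hhhhhhhV ⇒ hhhhhhhj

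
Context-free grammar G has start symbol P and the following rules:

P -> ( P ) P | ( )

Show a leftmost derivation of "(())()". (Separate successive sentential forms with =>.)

P => (P)P   [P -> ( P ) P]
(P)P => (())P   [P -> ( )]
(())P => (())()   [P -> ( )]

P => (P)P => (())P => (())()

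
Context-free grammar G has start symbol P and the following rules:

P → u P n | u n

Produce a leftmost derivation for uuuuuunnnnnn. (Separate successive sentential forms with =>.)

P => uPn => uuPnn => uuuPnnn => uuuuPnnnn => uuuuuPnnnnn => uuuuuunnnnnn

P => uPn   [P → u P n]
uPn => uuPnn   [P → u P n]
uuPnn => uuuPnnn   [P → u P n]
uuuPnnn => uuuuPnnnn   [P → u P n]
uuuuPnnnn => uuuuuPnnnnn   [P → u P n]
uuuuuPnnnnn => uuuuuunnnnnn   [P → u n]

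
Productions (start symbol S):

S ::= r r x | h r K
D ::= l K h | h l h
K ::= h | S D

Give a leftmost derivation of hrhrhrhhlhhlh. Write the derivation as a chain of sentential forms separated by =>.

S=>hrK=>hrSD=>hrhrKD=>hrhrSDD=>hrhrhrKDD=>hrhrhrhDD=>hrhrhrhhlhD=>hrhrhrhhlhhlh

S => hrK   [S ::= h r K]
hrK => hrSD   [K ::= S D]
hrSD => hrhrKD   [S ::= h r K]
hrhrKD => hrhrSDD   [K ::= S D]
hrhrSDD => hrhrhrKDD   [S ::= h r K]
hrhrhrKDD => hrhrhrhDD   [K ::= h]
hrhrhrhDD => hrhrhrhhlhD   [D ::= h l h]
hrhrhrhhlhD => hrhrhrhhlhhlh   [D ::= h l h]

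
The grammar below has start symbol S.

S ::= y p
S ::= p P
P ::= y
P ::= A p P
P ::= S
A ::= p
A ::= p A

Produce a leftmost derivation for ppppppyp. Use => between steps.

S => pP => pApP => ppApP => ppppP => ppppApP => ppppppP => ppppppS => ppppppyp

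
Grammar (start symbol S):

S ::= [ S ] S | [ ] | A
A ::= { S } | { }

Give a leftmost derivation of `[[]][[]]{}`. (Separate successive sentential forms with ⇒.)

S ⇒ [S]S   [S ::= [ S ] S]
[S]S ⇒ [[]]S   [S ::= [ ]]
[[]]S ⇒ [[]][S]S   [S ::= [ S ] S]
[[]][S]S ⇒ [[]][[]]S   [S ::= [ ]]
[[]][[]]S ⇒ [[]][[]]A   [S ::= A]
[[]][[]]A ⇒ [[]][[]]{}   [A ::= { }]

S ⇒ [S]S ⇒ [[]]S ⇒ [[]][S]S ⇒ [[]][[]]S ⇒ [[]][[]]A ⇒ [[]][[]]{}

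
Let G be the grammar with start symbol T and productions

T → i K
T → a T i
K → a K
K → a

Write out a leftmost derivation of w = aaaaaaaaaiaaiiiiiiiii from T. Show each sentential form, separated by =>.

T=>aTi=>aaTii=>aaaTiii=>aaaaTiiii=>aaaaaTiiiii=>aaaaaaTiiiiii=>aaaaaaaTiiiiiii=>aaaaaaaaTiiiiiiii=>aaaaaaaaaTiiiiiiiii=>aaaaaaaaaiKiiiiiiiii=>aaaaaaaaaiaKiiiiiiiii=>aaaaaaaaaiaaiiiiiiiii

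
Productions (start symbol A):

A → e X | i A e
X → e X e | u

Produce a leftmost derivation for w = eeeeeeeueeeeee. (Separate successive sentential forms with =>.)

A => eX   [A → e X]
eX => eeXe   [X → e X e]
eeXe => eeeXee   [X → e X e]
eeeXee => eeeeXeee   [X → e X e]
eeeeXeee => eeeeeXeeee   [X → e X e]
eeeeeXeeee => eeeeeeXeeeee   [X → e X e]
eeeeeeXeeeee => eeeeeeeXeeeeee   [X → e X e]
eeeeeeeXeeeeee => eeeeeeeueeeeee   [X → u]

A => eX => eeXe => eeeXee => eeeeXeee => eeeeeXeeee => eeeeeeXeeeee => eeeeeeeXeeeeee => eeeeeeeueeeeee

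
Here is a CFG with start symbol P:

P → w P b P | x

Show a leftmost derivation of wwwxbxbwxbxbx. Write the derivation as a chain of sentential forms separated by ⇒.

P ⇒ wPbP   [P → w P b P]
wPbP ⇒ wwPbPbP   [P → w P b P]
wwPbPbP ⇒ wwwPbPbPbP   [P → w P b P]
wwwPbPbPbP ⇒ wwwxbPbPbP   [P → x]
wwwxbPbPbP ⇒ wwwxbxbPbP   [P → x]
wwwxbxbPbP ⇒ wwwxbxbwPbPbP   [P → w P b P]
wwwxbxbwPbPbP ⇒ wwwxbxbwxbPbP   [P → x]
wwwxbxbwxbPbP ⇒ wwwxbxbwxbxbP   [P → x]
wwwxbxbwxbxbP ⇒ wwwxbxbwxbxbx   [P → x]

P ⇒ wPbP ⇒ wwPbPbP ⇒ wwwPbPbPbP ⇒ wwwxbPbPbP ⇒ wwwxbxbPbP ⇒ wwwxbxbwPbPbP ⇒ wwwxbxbwxbPbP ⇒ wwwxbxbwxbxbP ⇒ wwwxbxbwxbxbx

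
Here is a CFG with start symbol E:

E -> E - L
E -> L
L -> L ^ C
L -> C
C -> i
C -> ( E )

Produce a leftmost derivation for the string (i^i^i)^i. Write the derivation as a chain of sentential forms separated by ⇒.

E ⇒ L ⇒ L^C ⇒ C^C ⇒ (E)^C ⇒ (L)^C ⇒ (L^C)^C ⇒ (L^C^C)^C ⇒ (C^C^C)^C ⇒ (i^C^C)^C ⇒ (i^i^C)^C ⇒ (i^i^i)^C ⇒ (i^i^i)^i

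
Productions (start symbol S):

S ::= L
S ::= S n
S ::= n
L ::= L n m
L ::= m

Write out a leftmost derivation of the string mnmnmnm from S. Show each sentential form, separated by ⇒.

S ⇒ L ⇒ Lnm ⇒ Lnmnm ⇒ Lnmnmnm ⇒ mnmnmnm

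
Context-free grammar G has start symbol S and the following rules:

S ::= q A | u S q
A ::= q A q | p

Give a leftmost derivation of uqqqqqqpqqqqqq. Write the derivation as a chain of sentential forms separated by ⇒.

S ⇒ uSq ⇒ uqAq ⇒ uqqAqq ⇒ uqqqAqqq ⇒ uqqqqAqqqq ⇒ uqqqqqAqqqqq ⇒ uqqqqqqAqqqqqq ⇒ uqqqqqqpqqqqqq

S ⇒ uSq   [S ::= u S q]
uSq ⇒ uqAq   [S ::= q A]
uqAq ⇒ uqqAqq   [A ::= q A q]
uqqAqq ⇒ uqqqAqqq   [A ::= q A q]
uqqqAqqq ⇒ uqqqqAqqqq   [A ::= q A q]
uqqqqAqqqq ⇒ uqqqqqAqqqqq   [A ::= q A q]
uqqqqqAqqqqq ⇒ uqqqqqqAqqqqqq   [A ::= q A q]
uqqqqqqAqqqqqq ⇒ uqqqqqqpqqqqqq   [A ::= p]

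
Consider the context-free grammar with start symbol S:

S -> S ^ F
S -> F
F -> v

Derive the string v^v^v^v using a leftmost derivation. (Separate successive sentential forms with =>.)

S => S^F => S^F^F => S^F^F^F => F^F^F^F => v^F^F^F => v^v^F^F => v^v^v^F => v^v^v^v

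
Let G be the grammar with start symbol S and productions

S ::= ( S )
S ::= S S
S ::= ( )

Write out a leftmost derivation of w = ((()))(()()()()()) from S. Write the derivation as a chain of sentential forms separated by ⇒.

S ⇒ SS ⇒ (S)S ⇒ ((S))S ⇒ ((()))S ⇒ ((()))(S) ⇒ ((()))(SS) ⇒ ((()))(SSS) ⇒ ((()))(SSSS) ⇒ ((()))(SSSSS) ⇒ ((()))(()SSSS) ⇒ ((()))(()()SSS) ⇒ ((()))(()()()SS) ⇒ ((()))(()()()()S) ⇒ ((()))(()()()()())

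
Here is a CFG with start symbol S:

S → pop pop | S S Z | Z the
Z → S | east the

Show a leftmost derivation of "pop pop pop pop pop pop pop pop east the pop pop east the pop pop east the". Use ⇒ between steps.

S ⇒ S S Z ⇒ S S Z S Z ⇒ S S Z S Z S Z ⇒ S S Z S Z S Z S Z ⇒ pop pop S Z S Z S Z S Z ⇒ pop pop pop pop Z S Z S Z S Z ⇒ pop pop pop pop S S Z S Z S Z ⇒ pop pop pop pop pop pop S Z S Z S Z ⇒ pop pop pop pop pop pop pop pop Z S Z S Z ⇒ pop pop pop pop pop pop pop pop east the S Z S Z ⇒ pop pop pop pop pop pop pop pop east the pop pop Z S Z ⇒ pop pop pop pop pop pop pop pop east the pop pop east the S Z ⇒ pop pop pop pop pop pop pop pop east the pop pop east the pop pop Z ⇒ pop pop pop pop pop pop pop pop east the pop pop east the pop pop east the

S ⇒ S S Z   [S → S S Z]
S S Z ⇒ S S Z S Z   [S → S S Z]
S S Z S Z ⇒ S S Z S Z S Z   [S → S S Z]
S S Z S Z S Z ⇒ S S Z S Z S Z S Z   [S → S S Z]
S S Z S Z S Z S Z ⇒ pop pop S Z S Z S Z S Z   [S → pop pop]
pop pop S Z S Z S Z S Z ⇒ pop pop pop pop Z S Z S Z S Z   [S → pop pop]
pop pop pop pop Z S Z S Z S Z ⇒ pop pop pop pop S S Z S Z S Z   [Z → S]
pop pop pop pop S S Z S Z S Z ⇒ pop pop pop pop pop pop S Z S Z S Z   [S → pop pop]
pop pop pop pop pop pop S Z S Z S Z ⇒ pop pop pop pop pop pop pop pop Z S Z S Z   [S → pop pop]
pop pop pop pop pop pop pop pop Z S Z S Z ⇒ pop pop pop pop pop pop pop pop east the S Z S Z   [Z → east the]
pop pop pop pop pop pop pop pop east the S Z S Z ⇒ pop pop pop pop pop pop pop pop east the pop pop Z S Z   [S → pop pop]
pop pop pop pop pop pop pop pop east the pop pop Z S Z ⇒ pop pop pop pop pop pop pop pop east the pop pop east the S Z   [Z → east the]
pop pop pop pop pop pop pop pop east the pop pop east the S Z ⇒ pop pop pop pop pop pop pop pop east the pop pop east the pop pop Z   [S → pop pop]
pop pop pop pop pop pop pop pop east the pop pop east the pop pop Z ⇒ pop pop pop pop pop pop pop pop east the pop pop east the pop pop east the   [Z → east the]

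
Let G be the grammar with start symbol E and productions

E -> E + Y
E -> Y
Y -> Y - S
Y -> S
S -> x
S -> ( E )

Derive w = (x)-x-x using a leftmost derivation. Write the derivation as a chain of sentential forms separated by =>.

E => Y => Y-S => Y-S-S => S-S-S => (E)-S-S => (Y)-S-S => (S)-S-S => (x)-S-S => (x)-x-S => (x)-x-x

E => Y   [E -> Y]
Y => Y-S   [Y -> Y - S]
Y-S => Y-S-S   [Y -> Y - S]
Y-S-S => S-S-S   [Y -> S]
S-S-S => (E)-S-S   [S -> ( E )]
(E)-S-S => (Y)-S-S   [E -> Y]
(Y)-S-S => (S)-S-S   [Y -> S]
(S)-S-S => (x)-S-S   [S -> x]
(x)-S-S => (x)-x-S   [S -> x]
(x)-x-S => (x)-x-x   [S -> x]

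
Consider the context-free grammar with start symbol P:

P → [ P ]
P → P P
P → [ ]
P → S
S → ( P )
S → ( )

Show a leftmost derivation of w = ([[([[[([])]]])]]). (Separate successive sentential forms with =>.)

P => S => (P) => ([P]) => ([[P]]) => ([[S]]) => ([[(P)]]) => ([[([P])]]) => ([[([[P]])]]) => ([[([[[P]]])]]) => ([[([[[S]]])]]) => ([[([[[(P)]]])]]) => ([[([[[([])]]])]])

P => S   [P → S]
S => (P)   [S → ( P )]
(P) => ([P])   [P → [ P ]]
([P]) => ([[P]])   [P → [ P ]]
([[P]]) => ([[S]])   [P → S]
([[S]]) => ([[(P)]])   [S → ( P )]
([[(P)]]) => ([[([P])]])   [P → [ P ]]
([[([P])]]) => ([[([[P]])]])   [P → [ P ]]
([[([[P]])]]) => ([[([[[P]]])]])   [P → [ P ]]
([[([[[P]]])]]) => ([[([[[S]]])]])   [P → S]
([[([[[S]]])]]) => ([[([[[(P)]]])]])   [S → ( P )]
([[([[[(P)]]])]]) => ([[([[[([])]]])]])   [P → [ ]]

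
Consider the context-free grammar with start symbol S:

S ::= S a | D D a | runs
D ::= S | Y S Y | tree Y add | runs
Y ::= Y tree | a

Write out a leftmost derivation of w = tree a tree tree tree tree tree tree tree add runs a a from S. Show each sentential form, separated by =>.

S => S a => D D a a => tree Y add D a a => tree Y tree add D a a => tree Y tree tree add D a a => tree Y tree tree tree add D a a => tree Y tree tree tree tree add D a a => tree Y tree tree tree tree tree add D a a => tree Y tree tree tree tree tree tree add D a a => tree Y tree tree tree tree tree tree tree add D a a => tree a tree tree tree tree tree tree tree add D a a => tree a tree tree tree tree tree tree tree add S a a => tree a tree tree tree tree tree tree tree add runs a a

S => S a   [S ::= S a]
S a => D D a a   [S ::= D D a]
D D a a => tree Y add D a a   [D ::= tree Y add]
tree Y add D a a => tree Y tree add D a a   [Y ::= Y tree]
tree Y tree add D a a => tree Y tree tree add D a a   [Y ::= Y tree]
tree Y tree tree add D a a => tree Y tree tree tree add D a a   [Y ::= Y tree]
tree Y tree tree tree add D a a => tree Y tree tree tree tree add D a a   [Y ::= Y tree]
tree Y tree tree tree tree add D a a => tree Y tree tree tree tree tree add D a a   [Y ::= Y tree]
tree Y tree tree tree tree tree add D a a => tree Y tree tree tree tree tree tree add D a a   [Y ::= Y tree]
tree Y tree tree tree tree tree tree add D a a => tree Y tree tree tree tree tree tree tree add D a a   [Y ::= Y tree]
tree Y tree tree tree tree tree tree tree add D a a => tree a tree tree tree tree tree tree tree add D a a   [Y ::= a]
tree a tree tree tree tree tree tree tree add D a a => tree a tree tree tree tree tree tree tree add S a a   [D ::= S]
tree a tree tree tree tree tree tree tree add S a a => tree a tree tree tree tree tree tree tree add runs a a   [S ::= runs]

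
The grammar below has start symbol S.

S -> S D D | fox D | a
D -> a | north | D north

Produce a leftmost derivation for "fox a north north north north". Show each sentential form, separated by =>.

S => S D D => fox D D D => fox D north D D => fox D north north D D => fox a north north D D => fox a north north north D => fox a north north north north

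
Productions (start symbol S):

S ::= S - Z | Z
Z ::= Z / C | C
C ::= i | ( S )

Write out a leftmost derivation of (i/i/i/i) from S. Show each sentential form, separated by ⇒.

S ⇒ Z ⇒ C ⇒ (S) ⇒ (Z) ⇒ (Z/C) ⇒ (Z/C/C) ⇒ (Z/C/C/C) ⇒ (C/C/C/C) ⇒ (i/C/C/C) ⇒ (i/i/C/C) ⇒ (i/i/i/C) ⇒ (i/i/i/i)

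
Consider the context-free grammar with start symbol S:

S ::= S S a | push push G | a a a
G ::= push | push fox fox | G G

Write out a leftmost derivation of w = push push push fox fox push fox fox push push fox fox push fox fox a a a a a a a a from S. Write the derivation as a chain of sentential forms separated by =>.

S => S S a => S S a S a => push push G S a S a => push push G G S a S a => push push push fox fox G S a S a => push push push fox fox G G S a S a => push push push fox fox push fox fox G S a S a => push push push fox fox push fox fox G G S a S a => push push push fox fox push fox fox G G G S a S a => push push push fox fox push fox fox push G G S a S a => push push push fox fox push fox fox push push fox fox G S a S a => push push push fox fox push fox fox push push fox fox push fox fox S a S a => push push push fox fox push fox fox push push fox fox push fox fox a a a a S a => push push push fox fox push fox fox push push fox fox push fox fox a a a a a a a a

S => S S a   [S ::= S S a]
S S a => S S a S a   [S ::= S S a]
S S a S a => push push G S a S a   [S ::= push push G]
push push G S a S a => push push G G S a S a   [G ::= G G]
push push G G S a S a => push push push fox fox G S a S a   [G ::= push fox fox]
push push push fox fox G S a S a => push push push fox fox G G S a S a   [G ::= G G]
push push push fox fox G G S a S a => push push push fox fox push fox fox G S a S a   [G ::= push fox fox]
push push push fox fox push fox fox G S a S a => push push push fox fox push fox fox G G S a S a   [G ::= G G]
push push push fox fox push fox fox G G S a S a => push push push fox fox push fox fox G G G S a S a   [G ::= G G]
push push push fox fox push fox fox G G G S a S a => push push push fox fox push fox fox push G G S a S a   [G ::= push]
push push push fox fox push fox fox push G G S a S a => push push push fox fox push fox fox push push fox fox G S a S a   [G ::= push fox fox]
push push push fox fox push fox fox push push fox fox G S a S a => push push push fox fox push fox fox push push fox fox push fox fox S a S a   [G ::= push fox fox]
push push push fox fox push fox fox push push fox fox push fox fox S a S a => push push push fox fox push fox fox push push fox fox push fox fox a a a a S a   [S ::= a a a]
push push push fox fox push fox fox push push fox fox push fox fox a a a a S a => push push push fox fox push fox fox push push fox fox push fox fox a a a a a a a a   [S ::= a a a]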